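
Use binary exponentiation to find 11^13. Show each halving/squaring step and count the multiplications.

Computing 11^13 by squaring (build up from 11^1; each line after the first costs one multiplication):

11^1 = 11
11^2 = (11^1)^2 = 11^2 = 121
11^3 = 11 * 11^2 = 11 * 121 = 1331
11^6 = (11^3)^2 = 1331^2 = 1771561
11^12 = (11^6)^2 = 1771561^2 = 3138428376721
11^13 = 11 * 11^12 = 11 * 3138428376721 = 34522712143931

Result: 34522712143931
Multiplications needed: 5 (5 lines after 11^1)

11^13 = 34522712143931. Using exponentiation by squaring, this requires 5 multiplications. The key idea: if the exponent is even, square the half-power; if odd, multiply by the base once.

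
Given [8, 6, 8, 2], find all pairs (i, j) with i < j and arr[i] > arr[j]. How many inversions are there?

Finding inversions in [8, 6, 8, 2]:

(0, 1): arr[0]=8 > arr[1]=6
(0, 3): arr[0]=8 > arr[3]=2
(1, 3): arr[1]=6 > arr[3]=2
(2, 3): arr[2]=8 > arr[3]=2

Total inversions: 4

The array has 4 inversion(s): (0,1), (0,3), (1,3), (2,3). Each pair (i,j) satisfies i < j and arr[i] > arr[j].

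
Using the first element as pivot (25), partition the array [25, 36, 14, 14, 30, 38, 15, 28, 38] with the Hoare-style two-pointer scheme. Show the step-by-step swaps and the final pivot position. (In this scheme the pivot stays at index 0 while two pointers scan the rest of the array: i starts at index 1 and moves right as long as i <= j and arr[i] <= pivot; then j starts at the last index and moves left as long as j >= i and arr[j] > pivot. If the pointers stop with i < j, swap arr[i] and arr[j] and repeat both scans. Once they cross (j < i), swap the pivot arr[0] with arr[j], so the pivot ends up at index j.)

Hoare-style two-pointer partition with pivot = 25:

Initial array: [25, 36, 14, 14, 30, 38, 15, 28, 38]

Pointers start at i = 1, j = 8.
i stops at index 1 (arr[1]=36 > 25), j stops at index 6 (arr[6]=15 <= 25): swap arr[1] and arr[6], array becomes [25, 15, 14, 14, 30, 38, 36, 28, 38]
i ends at 4, j ends at 3: the pointers have crossed (j < i), so scanning stops.

Swap pivot arr[0] with arr[3] to place pivot at position 3: [14, 15, 14, 25, 30, 38, 36, 28, 38]
Pivot position: 3

After partitioning with pivot 25, the array becomes [14, 15, 14, 25, 30, 38, 36, 28, 38]. The pivot is placed at index 3. All elements to the left of the pivot are <= 25, and all elements to the right are > 25.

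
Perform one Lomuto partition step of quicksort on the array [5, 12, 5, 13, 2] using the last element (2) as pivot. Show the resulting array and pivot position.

Lomuto partition with pivot = 2:

Initial array: [5, 12, 5, 13, 2]

arr[0]=5 > 2: no swap
arr[1]=12 > 2: no swap
arr[2]=5 > 2: no swap
arr[3]=13 > 2: no swap

Place pivot at position 0: [2, 12, 5, 13, 5]
Pivot position: 0

After partitioning with pivot 2, the array becomes [2, 12, 5, 13, 5]. The pivot is placed at index 0. All elements to the left of the pivot are <= 2, and all elements to the right are > 2.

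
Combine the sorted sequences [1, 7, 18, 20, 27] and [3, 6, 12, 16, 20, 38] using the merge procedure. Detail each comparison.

Merging process:

Compare 1 vs 3: take 1 from left. Merged: [1]
Compare 7 vs 3: take 3 from right. Merged: [1, 3]
Compare 7 vs 6: take 6 from right. Merged: [1, 3, 6]
Compare 7 vs 12: take 7 from left. Merged: [1, 3, 6, 7]
Compare 18 vs 12: take 12 from right. Merged: [1, 3, 6, 7, 12]
Compare 18 vs 16: take 16 from right. Merged: [1, 3, 6, 7, 12, 16]
Compare 18 vs 20: take 18 from left. Merged: [1, 3, 6, 7, 12, 16, 18]
Compare 20 vs 20: take 20 from left. Merged: [1, 3, 6, 7, 12, 16, 18, 20]
Compare 27 vs 20: take 20 from right. Merged: [1, 3, 6, 7, 12, 16, 18, 20, 20]
Compare 27 vs 38: take 27 from left. Merged: [1, 3, 6, 7, 12, 16, 18, 20, 20, 27]
Append remaining from right: [38]. Merged: [1, 3, 6, 7, 12, 16, 18, 20, 20, 27, 38]

Final merged array: [1, 3, 6, 7, 12, 16, 18, 20, 20, 27, 38]
Total comparisons: 10

The merged array is [1, 3, 6, 7, 12, 16, 18, 20, 20, 27, 38], requiring 10 comparisons. The merge step runs in O(n) time where n is the total number of elements.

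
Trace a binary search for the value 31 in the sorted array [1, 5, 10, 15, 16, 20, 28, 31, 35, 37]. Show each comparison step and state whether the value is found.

Binary search for 31 in [1, 5, 10, 15, 16, 20, 28, 31, 35, 37]:

lo=0, hi=9, mid=4, arr[mid]=16 -> 16 < 31, search right half
lo=5, hi=9, mid=7, arr[mid]=31 -> Found target at index 7!

Binary search finds 31 at index 7 after 2 comparisons. The search repeatedly halves the search space by comparing with the middle element.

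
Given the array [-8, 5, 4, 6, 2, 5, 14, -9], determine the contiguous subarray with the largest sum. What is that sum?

Using Kadane's algorithm on [-8, 5, 4, 6, 2, 5, 14, -9]:

Scanning through the array:
Position 1 (value 5): max_ending_here = 5, max_so_far = 5
Position 2 (value 4): max_ending_here = 9, max_so_far = 9
Position 3 (value 6): max_ending_here = 15, max_so_far = 15
Position 4 (value 2): max_ending_here = 17, max_so_far = 17
Position 5 (value 5): max_ending_here = 22, max_so_far = 22
Position 6 (value 14): max_ending_here = 36, max_so_far = 36
Position 7 (value -9): max_ending_here = 27, max_so_far = 36

Maximum subarray: [5, 4, 6, 2, 5, 14]
Maximum sum: 36

The maximum subarray is [5, 4, 6, 2, 5, 14] with sum 36. This subarray runs from index 1 to index 6.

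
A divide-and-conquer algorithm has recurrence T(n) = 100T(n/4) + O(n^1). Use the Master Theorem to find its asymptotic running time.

Master Theorem for T(n) = 100T(n/4) + O(n^1):

a = 100, b = 4, c = 1
log_b(a) = log_4(100) = 3.3219

Case 1: c = 1 < log_4(100) = 3.3219
T(n) = O(n^(log_4 100))

For T(n) = 100T(n/4) + O(n^1): log_4(100) = 3.3219. This is Case 1 of the Master Theorem (c < log_b(a), work dominated by leaves), giving O(n^(log_4 100)).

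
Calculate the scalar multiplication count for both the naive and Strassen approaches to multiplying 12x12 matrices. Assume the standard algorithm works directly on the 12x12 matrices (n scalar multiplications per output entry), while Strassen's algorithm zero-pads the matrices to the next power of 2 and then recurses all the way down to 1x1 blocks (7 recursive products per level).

Matrix multiplication for 12x12 matrices:

Strassen's algorithm requires power-of-2 dimensions. Pad 12x12 to 16x16 (next power of 2).

Standard algorithm: 12^3 = 1728 multiplications
Strassen's algorithm: 7^(log2(16)) = 7^4 = 2401 multiplications
Difference: 1728 - 2401 = -673 (Strassen uses MORE here due to padding overhead — for small or just-over-power-of-2 n, padding can outweigh the per-level savings)

Standard: 1728 multiplications (12^3). Strassen: 2401 multiplications (7^4, after padding to 16x16). Strassen reduces 8 recursive multiplications to 7 at each level.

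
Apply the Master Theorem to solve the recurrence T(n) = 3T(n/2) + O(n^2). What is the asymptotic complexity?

Master Theorem for T(n) = 3T(n/2) + O(n^2):

a = 3, b = 2, c = 2
log_b(a) = log_2(3) = 1.5850

Case 3: c = 2 > log_2(3) = 1.5850
T(n) = O(n^2) = O(n^2)

For T(n) = 3T(n/2) + O(n^2): log_2(3) = 1.5850. This is Case 3 of the Master Theorem (c > log_b(a), work dominated by root), giving O(n^2).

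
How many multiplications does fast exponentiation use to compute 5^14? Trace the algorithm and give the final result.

Computing 5^14 by squaring (build up from 5^1; each line after the first costs one multiplication):

5^1 = 5
5^2 = (5^1)^2 = 5^2 = 25
5^3 = 5 * 5^2 = 5 * 25 = 125
5^6 = (5^3)^2 = 125^2 = 15625
5^7 = 5 * 5^6 = 5 * 15625 = 78125
5^14 = (5^7)^2 = 78125^2 = 6103515625

Result: 6103515625
Multiplications needed: 5 (5 lines after 5^1)

5^14 = 6103515625. Using exponentiation by squaring, this requires 5 multiplications. The key idea: if the exponent is even, square the half-power; if odd, multiply by the base once.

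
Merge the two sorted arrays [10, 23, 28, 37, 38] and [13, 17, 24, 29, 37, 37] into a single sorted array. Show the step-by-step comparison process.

Merging process:

Compare 10 vs 13: take 10 from left. Merged: [10]
Compare 23 vs 13: take 13 from right. Merged: [10, 13]
Compare 23 vs 17: take 17 from right. Merged: [10, 13, 17]
Compare 23 vs 24: take 23 from left. Merged: [10, 13, 17, 23]
Compare 28 vs 24: take 24 from right. Merged: [10, 13, 17, 23, 24]
Compare 28 vs 29: take 28 from left. Merged: [10, 13, 17, 23, 24, 28]
Compare 37 vs 29: take 29 from right. Merged: [10, 13, 17, 23, 24, 28, 29]
Compare 37 vs 37: take 37 from left. Merged: [10, 13, 17, 23, 24, 28, 29, 37]
Compare 38 vs 37: take 37 from right. Merged: [10, 13, 17, 23, 24, 28, 29, 37, 37]
Compare 38 vs 37: take 37 from right. Merged: [10, 13, 17, 23, 24, 28, 29, 37, 37, 37]
Append remaining from left: [38]. Merged: [10, 13, 17, 23, 24, 28, 29, 37, 37, 37, 38]

Final merged array: [10, 13, 17, 23, 24, 28, 29, 37, 37, 37, 38]
Total comparisons: 10

The merged array is [10, 13, 17, 23, 24, 28, 29, 37, 37, 37, 38], requiring 10 comparisons. The merge step runs in O(n) time where n is the total number of elements.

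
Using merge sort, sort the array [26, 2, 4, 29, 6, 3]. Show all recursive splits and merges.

Merge sort trace:

Split: [26, 2, 4, 29, 6, 3] -> [26, 2, 4] and [29, 6, 3]
  Split: [26, 2, 4] -> [26] and [2, 4]
    Split: [2, 4] -> [2] and [4]
    Merge: [2] + [4] -> [2, 4]
  Merge: [26] + [2, 4] -> [2, 4, 26]
  Split: [29, 6, 3] -> [29] and [6, 3]
    Split: [6, 3] -> [6] and [3]
    Merge: [6] + [3] -> [3, 6]
  Merge: [29] + [3, 6] -> [3, 6, 29]
Merge: [2, 4, 26] + [3, 6, 29] -> [2, 3, 4, 6, 26, 29]

Final sorted array: [2, 3, 4, 6, 26, 29]

The merge sort proceeds by recursively splitting the array and merging sorted halves.
After all merges, the sorted array is [2, 3, 4, 6, 26, 29].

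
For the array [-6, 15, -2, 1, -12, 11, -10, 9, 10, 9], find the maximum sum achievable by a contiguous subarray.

Using Kadane's algorithm on [-6, 15, -2, 1, -12, 11, -10, 9, 10, 9]:

Scanning through the array:
Position 1 (value 15): max_ending_here = 15, max_so_far = 15
Position 2 (value -2): max_ending_here = 13, max_so_far = 15
Position 3 (value 1): max_ending_here = 14, max_so_far = 15
Position 4 (value -12): max_ending_here = 2, max_so_far = 15
Position 5 (value 11): max_ending_here = 13, max_so_far = 15
Position 6 (value -10): max_ending_here = 3, max_so_far = 15
Position 7 (value 9): max_ending_here = 12, max_so_far = 15
Position 8 (value 10): max_ending_here = 22, max_so_far = 22
Position 9 (value 9): max_ending_here = 31, max_so_far = 31

Maximum subarray: [15, -2, 1, -12, 11, -10, 9, 10, 9]
Maximum sum: 31

The maximum subarray is [15, -2, 1, -12, 11, -10, 9, 10, 9] with sum 31. This subarray runs from index 1 to index 9.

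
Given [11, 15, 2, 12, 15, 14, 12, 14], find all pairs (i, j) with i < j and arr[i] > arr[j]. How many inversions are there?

Finding inversions in [11, 15, 2, 12, 15, 14, 12, 14]:

(0, 2): arr[0]=11 > arr[2]=2
(1, 2): arr[1]=15 > arr[2]=2
(1, 3): arr[1]=15 > arr[3]=12
(1, 5): arr[1]=15 > arr[5]=14
(1, 6): arr[1]=15 > arr[6]=12
(1, 7): arr[1]=15 > arr[7]=14
(4, 5): arr[4]=15 > arr[5]=14
(4, 6): arr[4]=15 > arr[6]=12
(4, 7): arr[4]=15 > arr[7]=14
(5, 6): arr[5]=14 > arr[6]=12

Total inversions: 10

The array has 10 inversion(s): (0,2), (1,2), (1,3), (1,5), (1,6), (1,7), (4,5), (4,6), (4,7), (5,6). Each pair (i,j) satisfies i < j and arr[i] > arr[j].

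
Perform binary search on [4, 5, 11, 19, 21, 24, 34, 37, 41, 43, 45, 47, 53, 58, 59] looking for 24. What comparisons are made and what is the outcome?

Binary search for 24 in [4, 5, 11, 19, 21, 24, 34, 37, 41, 43, 45, 47, 53, 58, 59]:

lo=0, hi=14, mid=7, arr[mid]=37 -> 37 > 24, search left half
lo=0, hi=6, mid=3, arr[mid]=19 -> 19 < 24, search right half
lo=4, hi=6, mid=5, arr[mid]=24 -> Found target at index 5!

Binary search finds 24 at index 5 after 3 comparisons. The search repeatedly halves the search space by comparing with the middle element.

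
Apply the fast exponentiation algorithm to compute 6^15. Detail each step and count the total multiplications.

Computing 6^15 by squaring (build up from 6^1; each line after the first costs one multiplication):

6^1 = 6
6^2 = (6^1)^2 = 6^2 = 36
6^3 = 6 * 6^2 = 6 * 36 = 216
6^6 = (6^3)^2 = 216^2 = 46656
6^7 = 6 * 6^6 = 6 * 46656 = 279936
6^14 = (6^7)^2 = 279936^2 = 78364164096
6^15 = 6 * 6^14 = 6 * 78364164096 = 470184984576

Result: 470184984576
Multiplications needed: 6 (6 lines after 6^1)

6^15 = 470184984576. Using exponentiation by squaring, this requires 6 multiplications. The key idea: if the exponent is even, square the half-power; if odd, multiply by the base once.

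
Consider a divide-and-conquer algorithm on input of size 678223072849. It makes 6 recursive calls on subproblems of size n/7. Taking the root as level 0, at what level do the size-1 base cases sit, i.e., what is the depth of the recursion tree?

For divide and conquer with division factor 7:

Problem sizes at each level:
Level 0: 678223072849
Level 1: 96889010407
Level 2: 13841287201
Level 3: 1977326743
Level 4: 282475249
Level 5: 40353607
Level 6: 5764801
Level 7: 823543
Level 8: 117649
Level 9: 16807
Level 10: 2401
Level 11: 343
Level 12: 49
Level 13: 7
Level 14: 1

The root is level 0 and the size-1 base case is level 14 (the tree spans levels 0 through 14, i.e. 15 levels counting the root), so the depth is the number of divisions: log_7(678223072849) = 14

The recursion tree depth is log_7(678223072849) = 14. At each level, the problem size is divided by 7, so it takes 14 divisions to reduce to a base case of size 1. The algorithm makes 6 recursive calls at each level.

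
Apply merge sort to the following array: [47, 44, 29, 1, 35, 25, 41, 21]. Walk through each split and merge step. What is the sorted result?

Merge sort trace:

Split: [47, 44, 29, 1, 35, 25, 41, 21] -> [47, 44, 29, 1] and [35, 25, 41, 21]
  Split: [47, 44, 29, 1] -> [47, 44] and [29, 1]
    Split: [47, 44] -> [47] and [44]
    Merge: [47] + [44] -> [44, 47]
    Split: [29, 1] -> [29] and [1]
    Merge: [29] + [1] -> [1, 29]
  Merge: [44, 47] + [1, 29] -> [1, 29, 44, 47]
  Split: [35, 25, 41, 21] -> [35, 25] and [41, 21]
    Split: [35, 25] -> [35] and [25]
    Merge: [35] + [25] -> [25, 35]
    Split: [41, 21] -> [41] and [21]
    Merge: [41] + [21] -> [21, 41]
  Merge: [25, 35] + [21, 41] -> [21, 25, 35, 41]
Merge: [1, 29, 44, 47] + [21, 25, 35, 41] -> [1, 21, 25, 29, 35, 41, 44, 47]

Final sorted array: [1, 21, 25, 29, 35, 41, 44, 47]

The merge sort proceeds by recursively splitting the array and merging sorted halves.
After all merges, the sorted array is [1, 21, 25, 29, 35, 41, 44, 47].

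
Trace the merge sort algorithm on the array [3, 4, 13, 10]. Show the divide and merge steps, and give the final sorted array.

Merge sort trace:

Split: [3, 4, 13, 10] -> [3, 4] and [13, 10]
  Split: [3, 4] -> [3] and [4]
  Merge: [3] + [4] -> [3, 4]
  Split: [13, 10] -> [13] and [10]
  Merge: [13] + [10] -> [10, 13]
Merge: [3, 4] + [10, 13] -> [3, 4, 10, 13]

Final sorted array: [3, 4, 10, 13]

The merge sort proceeds by recursively splitting the array and merging sorted halves.
After all merges, the sorted array is [3, 4, 10, 13].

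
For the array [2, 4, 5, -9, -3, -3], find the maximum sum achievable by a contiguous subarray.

Using Kadane's algorithm on [2, 4, 5, -9, -3, -3]:

Scanning through the array:
Position 1 (value 4): max_ending_here = 6, max_so_far = 6
Position 2 (value 5): max_ending_here = 11, max_so_far = 11
Position 3 (value -9): max_ending_here = 2, max_so_far = 11
Position 4 (value -3): max_ending_here = -1, max_so_far = 11
Position 5 (value -3): max_ending_here = -3, max_so_far = 11

Maximum subarray: [2, 4, 5]
Maximum sum: 11

The maximum subarray is [2, 4, 5] with sum 11. This subarray runs from index 0 to index 2.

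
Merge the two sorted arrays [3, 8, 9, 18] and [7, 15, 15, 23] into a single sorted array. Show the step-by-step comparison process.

Merging process:

Compare 3 vs 7: take 3 from left. Merged: [3]
Compare 8 vs 7: take 7 from right. Merged: [3, 7]
Compare 8 vs 15: take 8 from left. Merged: [3, 7, 8]
Compare 9 vs 15: take 9 from left. Merged: [3, 7, 8, 9]
Compare 18 vs 15: take 15 from right. Merged: [3, 7, 8, 9, 15]
Compare 18 vs 15: take 15 from right. Merged: [3, 7, 8, 9, 15, 15]
Compare 18 vs 23: take 18 from left. Merged: [3, 7, 8, 9, 15, 15, 18]
Append remaining from right: [23]. Merged: [3, 7, 8, 9, 15, 15, 18, 23]

Final merged array: [3, 7, 8, 9, 15, 15, 18, 23]
Total comparisons: 7

The merged array is [3, 7, 8, 9, 15, 15, 18, 23], requiring 7 comparisons. The merge step runs in O(n) time where n is the total number of elements.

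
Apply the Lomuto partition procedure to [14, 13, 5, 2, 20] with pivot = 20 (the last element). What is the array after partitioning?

Lomuto partition with pivot = 20:

Initial array: [14, 13, 5, 2, 20]

arr[0]=14 <= 20: swap with position 0, array becomes [14, 13, 5, 2, 20]
arr[1]=13 <= 20: swap with position 1, array becomes [14, 13, 5, 2, 20]
arr[2]=5 <= 20: swap with position 2, array becomes [14, 13, 5, 2, 20]
arr[3]=2 <= 20: swap with position 3, array becomes [14, 13, 5, 2, 20]

Place pivot at position 4: [14, 13, 5, 2, 20]
Pivot position: 4

After partitioning with pivot 20, the array becomes [14, 13, 5, 2, 20]. The pivot is placed at index 4. All elements to the left of the pivot are <= 20, and all elements to the right are > 20.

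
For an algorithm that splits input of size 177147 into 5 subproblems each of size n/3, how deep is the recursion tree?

For divide and conquer with division factor 3:

Problem sizes at each level:
Level 0: 177147
Level 1: 59049
Level 2: 19683
Level 3: 6561
Level 4: 2187
Level 5: 729
Level 6: 243
Level 7: 81
Level 8: 27
Level 9: 9
Level 10: 3
Level 11: 1

The root is level 0 and the size-1 base case is level 11 (the tree spans levels 0 through 11, i.e. 12 levels counting the root), so the depth is the number of divisions: log_3(177147) = 11

The recursion tree depth is log_3(177147) = 11. At each level, the problem size is divided by 3, so it takes 11 divisions to reduce to a base case of size 1. The algorithm makes 5 recursive calls at each level.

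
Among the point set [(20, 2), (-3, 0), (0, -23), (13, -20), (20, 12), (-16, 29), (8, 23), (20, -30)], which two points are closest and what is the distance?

Computing all pairwise distances among 8 points:

d((20, 2), (-3, 0)) = 23.0868
d((20, 2), (0, -23)) = 32.0156
d((20, 2), (13, -20)) = 23.0868
d((20, 2), (20, 12)) = 10.0 <-- minimum
d((20, 2), (-16, 29)) = 45.0
d((20, 2), (8, 23)) = 24.1868
d((20, 2), (20, -30)) = 32.0
d((-3, 0), (0, -23)) = 23.1948
d((-3, 0), (13, -20)) = 25.6125
d((-3, 0), (20, 12)) = 25.9422
d((-3, 0), (-16, 29)) = 31.7805
d((-3, 0), (8, 23)) = 25.4951
d((-3, 0), (20, -30)) = 37.8021
d((0, -23), (13, -20)) = 13.3417
d((0, -23), (20, 12)) = 40.3113
d((0, -23), (-16, 29)) = 54.4059
d((0, -23), (8, 23)) = 46.6905
d((0, -23), (20, -30)) = 21.1896
d((13, -20), (20, 12)) = 32.7567
d((13, -20), (-16, 29)) = 56.9386
d((13, -20), (8, 23)) = 43.2897
d((13, -20), (20, -30)) = 12.2066
d((20, 12), (-16, 29)) = 39.8121
d((20, 12), (8, 23)) = 16.2788
d((20, 12), (20, -30)) = 42.0
d((-16, 29), (8, 23)) = 24.7386
d((-16, 29), (20, -30)) = 69.1158
d((8, 23), (20, -30)) = 54.3415

Closest pair: (20, 2) and (20, 12) with distance 10.0

The closest pair is (20, 2) and (20, 12) with Euclidean distance 10.0. For 8 points, brute-force pairwise comparison is shown above. For large n, the divide-and-conquer algorithm (sort by x, recurse on halves, check the dividing strip) achieves O(n log n).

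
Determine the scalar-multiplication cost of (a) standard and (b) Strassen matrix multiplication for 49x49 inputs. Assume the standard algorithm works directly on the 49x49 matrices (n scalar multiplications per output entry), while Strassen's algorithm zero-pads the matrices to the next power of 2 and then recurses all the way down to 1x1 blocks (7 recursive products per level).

Matrix multiplication for 49x49 matrices:

Strassen's algorithm requires power-of-2 dimensions. Pad 49x49 to 64x64 (next power of 2).

Standard algorithm: 49^3 = 117649 multiplications
Strassen's algorithm: 7^(log2(64)) = 7^6 = 117649 multiplications
Savings: 117649 - 117649 = 0 multiplications

Standard: 117649 multiplications (49^3). Strassen: 117649 multiplications (7^6, after padding to 64x64). Strassen reduces 8 recursive multiplications to 7 at each level.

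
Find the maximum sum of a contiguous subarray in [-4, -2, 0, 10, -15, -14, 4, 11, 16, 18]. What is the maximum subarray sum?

Using Kadane's algorithm on [-4, -2, 0, 10, -15, -14, 4, 11, 16, 18]:

Scanning through the array:
Position 1 (value -2): max_ending_here = -2, max_so_far = -2
Position 2 (value 0): max_ending_here = 0, max_so_far = 0
Position 3 (value 10): max_ending_here = 10, max_so_far = 10
Position 4 (value -15): max_ending_here = -5, max_so_far = 10
Position 5 (value -14): max_ending_here = -14, max_so_far = 10
Position 6 (value 4): max_ending_here = 4, max_so_far = 10
Position 7 (value 11): max_ending_here = 15, max_so_far = 15
Position 8 (value 16): max_ending_here = 31, max_so_far = 31
Position 9 (value 18): max_ending_here = 49, max_so_far = 49

Maximum subarray: [4, 11, 16, 18]
Maximum sum: 49

The maximum subarray is [4, 11, 16, 18] with sum 49. This subarray runs from index 6 to index 9.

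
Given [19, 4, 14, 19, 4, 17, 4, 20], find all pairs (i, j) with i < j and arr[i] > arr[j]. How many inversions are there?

Finding inversions in [19, 4, 14, 19, 4, 17, 4, 20]:

(0, 1): arr[0]=19 > arr[1]=4
(0, 2): arr[0]=19 > arr[2]=14
(0, 4): arr[0]=19 > arr[4]=4
(0, 5): arr[0]=19 > arr[5]=17
(0, 6): arr[0]=19 > arr[6]=4
(2, 4): arr[2]=14 > arr[4]=4
(2, 6): arr[2]=14 > arr[6]=4
(3, 4): arr[3]=19 > arr[4]=4
(3, 5): arr[3]=19 > arr[5]=17
(3, 6): arr[3]=19 > arr[6]=4
(5, 6): arr[5]=17 > arr[6]=4

Total inversions: 11

The array has 11 inversion(s): (0,1), (0,2), (0,4), (0,5), (0,6), (2,4), (2,6), (3,4), (3,5), (3,6), (5,6). Each pair (i,j) satisfies i < j and arr[i] > arr[j].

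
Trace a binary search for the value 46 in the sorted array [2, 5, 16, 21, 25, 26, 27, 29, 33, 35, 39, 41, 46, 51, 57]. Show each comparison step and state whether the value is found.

Binary search for 46 in [2, 5, 16, 21, 25, 26, 27, 29, 33, 35, 39, 41, 46, 51, 57]:

lo=0, hi=14, mid=7, arr[mid]=29 -> 29 < 46, search right half
lo=8, hi=14, mid=11, arr[mid]=41 -> 41 < 46, search right half
lo=12, hi=14, mid=13, arr[mid]=51 -> 51 > 46, search left half
lo=12, hi=12, mid=12, arr[mid]=46 -> Found target at index 12!

Binary search finds 46 at index 12 after 4 comparisons. The search repeatedly halves the search space by comparing with the middle element.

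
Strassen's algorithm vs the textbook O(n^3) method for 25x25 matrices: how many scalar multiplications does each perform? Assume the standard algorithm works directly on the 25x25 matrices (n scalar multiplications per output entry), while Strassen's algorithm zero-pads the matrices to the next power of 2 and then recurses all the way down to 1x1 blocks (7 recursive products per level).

Matrix multiplication for 25x25 matrices:

Strassen's algorithm requires power-of-2 dimensions. Pad 25x25 to 32x32 (next power of 2).

Standard algorithm: 25^3 = 15625 multiplications
Strassen's algorithm: 7^(log2(32)) = 7^5 = 16807 multiplications
Difference: 15625 - 16807 = -1182 (Strassen uses MORE here due to padding overhead — for small or just-over-power-of-2 n, padding can outweigh the per-level savings)

Standard: 15625 multiplications (25^3). Strassen: 16807 multiplications (7^5, after padding to 32x32). Strassen reduces 8 recursive multiplications to 7 at each level.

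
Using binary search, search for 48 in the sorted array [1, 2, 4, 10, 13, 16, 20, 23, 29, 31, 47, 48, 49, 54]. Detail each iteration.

Binary search for 48 in [1, 2, 4, 10, 13, 16, 20, 23, 29, 31, 47, 48, 49, 54]:

lo=0, hi=13, mid=6, arr[mid]=20 -> 20 < 48, search right half
lo=7, hi=13, mid=10, arr[mid]=47 -> 47 < 48, search right half
lo=11, hi=13, mid=12, arr[mid]=49 -> 49 > 48, search left half
lo=11, hi=11, mid=11, arr[mid]=48 -> Found target at index 11!

Binary search finds 48 at index 11 after 4 comparisons. The search repeatedly halves the search space by comparing with the middle element.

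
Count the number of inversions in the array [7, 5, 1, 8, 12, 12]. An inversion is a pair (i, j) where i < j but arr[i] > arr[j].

Finding inversions in [7, 5, 1, 8, 12, 12]:

(0, 1): arr[0]=7 > arr[1]=5
(0, 2): arr[0]=7 > arr[2]=1
(1, 2): arr[1]=5 > arr[2]=1

Total inversions: 3

The array has 3 inversion(s): (0,1), (0,2), (1,2). Each pair (i,j) satisfies i < j and arr[i] > arr[j].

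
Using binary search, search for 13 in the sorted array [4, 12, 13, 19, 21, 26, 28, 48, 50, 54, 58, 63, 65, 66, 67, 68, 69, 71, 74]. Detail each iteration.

Binary search for 13 in [4, 12, 13, 19, 21, 26, 28, 48, 50, 54, 58, 63, 65, 66, 67, 68, 69, 71, 74]:

lo=0, hi=18, mid=9, arr[mid]=54 -> 54 > 13, search left half
lo=0, hi=8, mid=4, arr[mid]=21 -> 21 > 13, search left half
lo=0, hi=3, mid=1, arr[mid]=12 -> 12 < 13, search right half
lo=2, hi=3, mid=2, arr[mid]=13 -> Found target at index 2!

Binary search finds 13 at index 2 after 4 comparisons. The search repeatedly halves the search space by comparing with the middle element.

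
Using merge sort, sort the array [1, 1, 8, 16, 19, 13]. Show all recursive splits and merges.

Merge sort trace:

Split: [1, 1, 8, 16, 19, 13] -> [1, 1, 8] and [16, 19, 13]
  Split: [1, 1, 8] -> [1] and [1, 8]
    Split: [1, 8] -> [1] and [8]
    Merge: [1] + [8] -> [1, 8]
  Merge: [1] + [1, 8] -> [1, 1, 8]
  Split: [16, 19, 13] -> [16] and [19, 13]
    Split: [19, 13] -> [19] and [13]
    Merge: [19] + [13] -> [13, 19]
  Merge: [16] + [13, 19] -> [13, 16, 19]
Merge: [1, 1, 8] + [13, 16, 19] -> [1, 1, 8, 13, 16, 19]

Final sorted array: [1, 1, 8, 13, 16, 19]

The merge sort proceeds by recursively splitting the array and merging sorted halves.
After all merges, the sorted array is [1, 1, 8, 13, 16, 19].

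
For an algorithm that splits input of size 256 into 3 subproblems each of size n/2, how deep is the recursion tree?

For divide and conquer with division factor 2:

Problem sizes at each level:
Level 0: 256
Level 1: 128
Level 2: 64
Level 3: 32
Level 4: 16
Level 5: 8
Level 6: 4
Level 7: 2
Level 8: 1

The root is level 0 and the size-1 base case is level 8 (the tree spans levels 0 through 8, i.e. 9 levels counting the root), so the depth is the number of divisions: log_2(256) = 8

The recursion tree depth is log_2(256) = 8. At each level, the problem size is divided by 2, so it takes 8 divisions to reduce to a base case of size 1. The algorithm makes 3 recursive calls at each level.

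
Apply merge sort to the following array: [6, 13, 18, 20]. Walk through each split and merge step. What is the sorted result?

Merge sort trace:

Split: [6, 13, 18, 20] -> [6, 13] and [18, 20]
  Split: [6, 13] -> [6] and [13]
  Merge: [6] + [13] -> [6, 13]
  Split: [18, 20] -> [18] and [20]
  Merge: [18] + [20] -> [18, 20]
Merge: [6, 13] + [18, 20] -> [6, 13, 18, 20]

Final sorted array: [6, 13, 18, 20]

The merge sort proceeds by recursively splitting the array and merging sorted halves.
After all merges, the sorted array is [6, 13, 18, 20].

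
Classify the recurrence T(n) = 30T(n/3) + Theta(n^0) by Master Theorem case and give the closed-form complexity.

Master Theorem for T(n) = 30T(n/3) + O(n^0):

a = 30, b = 3, c = 0
log_b(a) = log_3(30) = 3.0959

Case 1: c = 0 < log_3(30) = 3.0959
T(n) = O(n^(log_3 30))

For T(n) = 30T(n/3) + O(n^0): log_3(30) = 3.0959. This is Case 1 of the Master Theorem (c < log_b(a), work dominated by leaves), giving O(n^(log_3 30)).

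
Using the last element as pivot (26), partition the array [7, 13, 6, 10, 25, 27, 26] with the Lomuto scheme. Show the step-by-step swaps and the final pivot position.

Lomuto partition with pivot = 26:

Initial array: [7, 13, 6, 10, 25, 27, 26]

arr[0]=7 <= 26: swap with position 0, array becomes [7, 13, 6, 10, 25, 27, 26]
arr[1]=13 <= 26: swap with position 1, array becomes [7, 13, 6, 10, 25, 27, 26]
arr[2]=6 <= 26: swap with position 2, array becomes [7, 13, 6, 10, 25, 27, 26]
arr[3]=10 <= 26: swap with position 3, array becomes [7, 13, 6, 10, 25, 27, 26]
arr[4]=25 <= 26: swap with position 4, array becomes [7, 13, 6, 10, 25, 27, 26]
arr[5]=27 > 26: no swap

Place pivot at position 5: [7, 13, 6, 10, 25, 26, 27]
Pivot position: 5

After partitioning with pivot 26, the array becomes [7, 13, 6, 10, 25, 26, 27]. The pivot is placed at index 5. All elements to the left of the pivot are <= 26, and all elements to the right are > 26.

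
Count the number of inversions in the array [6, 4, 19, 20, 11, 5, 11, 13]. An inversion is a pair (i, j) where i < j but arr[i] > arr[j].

Finding inversions in [6, 4, 19, 20, 11, 5, 11, 13]:

(0, 1): arr[0]=6 > arr[1]=4
(0, 5): arr[0]=6 > arr[5]=5
(2, 4): arr[2]=19 > arr[4]=11
(2, 5): arr[2]=19 > arr[5]=5
(2, 6): arr[2]=19 > arr[6]=11
(2, 7): arr[2]=19 > arr[7]=13
(3, 4): arr[3]=20 > arr[4]=11
(3, 5): arr[3]=20 > arr[5]=5
(3, 6): arr[3]=20 > arr[6]=11
(3, 7): arr[3]=20 > arr[7]=13
(4, 5): arr[4]=11 > arr[5]=5

Total inversions: 11

The array has 11 inversion(s): (0,1), (0,5), (2,4), (2,5), (2,6), (2,7), (3,4), (3,5), (3,6), (3,7), (4,5). Each pair (i,j) satisfies i < j and arr[i] > arr[j].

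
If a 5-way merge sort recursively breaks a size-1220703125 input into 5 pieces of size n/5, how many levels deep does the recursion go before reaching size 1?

For divide and conquer with division factor 5:

Problem sizes at each level:
Level 0: 1220703125
Level 1: 244140625
Level 2: 48828125
Level 3: 9765625
Level 4: 1953125
Level 5: 390625
Level 6: 78125
Level 7: 15625
Level 8: 3125
Level 9: 625
Level 10: 125
Level 11: 25
Level 12: 5
Level 13: 1

The root is level 0 and the size-1 base case is level 13 (the tree spans levels 0 through 13, i.e. 14 levels counting the root), so the depth is the number of divisions: log_5(1220703125) = 13

The recursion tree depth is log_5(1220703125) = 13. At each level, the problem size is divided by 5, so it takes 13 divisions to reduce to a base case of size 1. The algorithm makes 5 recursive calls at each level.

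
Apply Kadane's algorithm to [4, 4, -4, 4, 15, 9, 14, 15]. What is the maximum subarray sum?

Using Kadane's algorithm on [4, 4, -4, 4, 15, 9, 14, 15]:

Scanning through the array:
Position 1 (value 4): max_ending_here = 8, max_so_far = 8
Position 2 (value -4): max_ending_here = 4, max_so_far = 8
Position 3 (value 4): max_ending_here = 8, max_so_far = 8
Position 4 (value 15): max_ending_here = 23, max_so_far = 23
Position 5 (value 9): max_ending_here = 32, max_so_far = 32
Position 6 (value 14): max_ending_here = 46, max_so_far = 46
Position 7 (value 15): max_ending_here = 61, max_so_far = 61

Maximum subarray: [4, 4, -4, 4, 15, 9, 14, 15]
Maximum sum: 61

The maximum subarray is [4, 4, -4, 4, 15, 9, 14, 15] with sum 61. This subarray runs from index 0 to index 7.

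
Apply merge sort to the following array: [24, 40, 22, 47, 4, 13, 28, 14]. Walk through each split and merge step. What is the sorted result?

Merge sort trace:

Split: [24, 40, 22, 47, 4, 13, 28, 14] -> [24, 40, 22, 47] and [4, 13, 28, 14]
  Split: [24, 40, 22, 47] -> [24, 40] and [22, 47]
    Split: [24, 40] -> [24] and [40]
    Merge: [24] + [40] -> [24, 40]
    Split: [22, 47] -> [22] and [47]
    Merge: [22] + [47] -> [22, 47]
  Merge: [24, 40] + [22, 47] -> [22, 24, 40, 47]
  Split: [4, 13, 28, 14] -> [4, 13] and [28, 14]
    Split: [4, 13] -> [4] and [13]
    Merge: [4] + [13] -> [4, 13]
    Split: [28, 14] -> [28] and [14]
    Merge: [28] + [14] -> [14, 28]
  Merge: [4, 13] + [14, 28] -> [4, 13, 14, 28]
Merge: [22, 24, 40, 47] + [4, 13, 14, 28] -> [4, 13, 14, 22, 24, 28, 40, 47]

Final sorted array: [4, 13, 14, 22, 24, 28, 40, 47]

The merge sort proceeds by recursively splitting the array and merging sorted halves.
After all merges, the sorted array is [4, 13, 14, 22, 24, 28, 40, 47].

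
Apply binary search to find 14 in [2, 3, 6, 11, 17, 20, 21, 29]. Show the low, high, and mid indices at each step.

Binary search for 14 in [2, 3, 6, 11, 17, 20, 21, 29]:

lo=0, hi=7, mid=3, arr[mid]=11 -> 11 < 14, search right half
lo=4, hi=7, mid=5, arr[mid]=20 -> 20 > 14, search left half
lo=4, hi=4, mid=4, arr[mid]=17 -> 17 > 14, search left half
lo=4 > hi=3, target 14 not found

Binary search determines that 14 is not in the array after 3 comparisons. The search space was exhausted without finding the target.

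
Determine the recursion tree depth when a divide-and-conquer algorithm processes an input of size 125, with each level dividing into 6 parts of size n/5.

For divide and conquer with division factor 5:

Problem sizes at each level:
Level 0: 125
Level 1: 25
Level 2: 5
Level 3: 1

The root is level 0 and the size-1 base case is level 3 (the tree spans levels 0 through 3, i.e. 4 levels counting the root), so the depth is the number of divisions: log_5(125) = 3

The recursion tree depth is log_5(125) = 3. At each level, the problem size is divided by 5, so it takes 3 divisions to reduce to a base case of size 1. The algorithm makes 6 recursive calls at each level.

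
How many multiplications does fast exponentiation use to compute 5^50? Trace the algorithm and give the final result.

Computing 5^50 by squaring (build up from 5^1; each line after the first costs one multiplication):

5^1 = 5
5^2 = (5^1)^2 = 5^2 = 25
5^3 = 5 * 5^2 = 5 * 25 = 125
5^6 = (5^3)^2 = 125^2 = 15625
5^12 = (5^6)^2 = 15625^2 = 244140625
5^24 = (5^12)^2 = 244140625^2 = 59604644775390625
5^25 = 5 * 5^24 = 5 * 59604644775390625 = 298023223876953125
5^50 = (5^25)^2 = 298023223876953125^2 = 88817841970012523233890533447265625

Result: 88817841970012523233890533447265625
Multiplications needed: 7 (7 lines after 5^1)

5^50 = 88817841970012523233890533447265625. Using exponentiation by squaring, this requires 7 multiplications. The key idea: if the exponent is even, square the half-power; if odd, multiply by the base once.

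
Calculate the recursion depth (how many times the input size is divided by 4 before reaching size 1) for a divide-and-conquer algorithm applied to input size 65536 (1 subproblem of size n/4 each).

For divide and conquer with division factor 4:

Problem sizes at each level:
Level 0: 65536
Level 1: 16384
Level 2: 4096
Level 3: 1024
Level 4: 256
Level 5: 64
Level 6: 16
Level 7: 4
Level 8: 1

The root is level 0 and the size-1 base case is level 8 (the tree spans levels 0 through 8, i.e. 9 levels counting the root), so the depth is the number of divisions: log_4(65536) = 8

The recursion tree depth is log_4(65536) = 8. At each level, the problem size is divided by 4, so it takes 8 divisions to reduce to a base case of size 1. The algorithm makes 1 recursive call at each level.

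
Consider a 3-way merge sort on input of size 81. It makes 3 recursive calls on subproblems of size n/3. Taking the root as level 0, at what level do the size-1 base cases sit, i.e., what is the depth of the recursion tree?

For divide and conquer with division factor 3:

Problem sizes at each level:
Level 0: 81
Level 1: 27
Level 2: 9
Level 3: 3
Level 4: 1

The root is level 0 and the size-1 base case is level 4 (the tree spans levels 0 through 4, i.e. 5 levels counting the root), so the depth is the number of divisions: log_3(81) = 4

The recursion tree depth is log_3(81) = 4. At each level, the problem size is divided by 3, so it takes 4 divisions to reduce to a base case of size 1. The algorithm makes 3 recursive calls at each level.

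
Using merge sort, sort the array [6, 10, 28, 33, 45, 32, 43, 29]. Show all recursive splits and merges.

Merge sort trace:

Split: [6, 10, 28, 33, 45, 32, 43, 29] -> [6, 10, 28, 33] and [45, 32, 43, 29]
  Split: [6, 10, 28, 33] -> [6, 10] and [28, 33]
    Split: [6, 10] -> [6] and [10]
    Merge: [6] + [10] -> [6, 10]
    Split: [28, 33] -> [28] and [33]
    Merge: [28] + [33] -> [28, 33]
  Merge: [6, 10] + [28, 33] -> [6, 10, 28, 33]
  Split: [45, 32, 43, 29] -> [45, 32] and [43, 29]
    Split: [45, 32] -> [45] and [32]
    Merge: [45] + [32] -> [32, 45]
    Split: [43, 29] -> [43] and [29]
    Merge: [43] + [29] -> [29, 43]
  Merge: [32, 45] + [29, 43] -> [29, 32, 43, 45]
Merge: [6, 10, 28, 33] + [29, 32, 43, 45] -> [6, 10, 28, 29, 32, 33, 43, 45]

Final sorted array: [6, 10, 28, 29, 32, 33, 43, 45]

The merge sort proceeds by recursively splitting the array and merging sorted halves.
After all merges, the sorted array is [6, 10, 28, 29, 32, 33, 43, 45].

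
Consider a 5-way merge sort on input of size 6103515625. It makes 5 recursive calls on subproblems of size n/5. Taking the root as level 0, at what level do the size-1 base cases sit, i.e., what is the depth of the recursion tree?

For divide and conquer with division factor 5:

Problem sizes at each level:
Level 0: 6103515625
Level 1: 1220703125
Level 2: 244140625
Level 3: 48828125
Level 4: 9765625
Level 5: 1953125
Level 6: 390625
Level 7: 78125
Level 8: 15625
Level 9: 3125
Level 10: 625
Level 11: 125
Level 12: 25
Level 13: 5
Level 14: 1

The root is level 0 and the size-1 base case is level 14 (the tree spans levels 0 through 14, i.e. 15 levels counting the root), so the depth is the number of divisions: log_5(6103515625) = 14

The recursion tree depth is log_5(6103515625) = 14. At each level, the problem size is divided by 5, so it takes 14 divisions to reduce to a base case of size 1. The algorithm makes 5 recursive calls at each level.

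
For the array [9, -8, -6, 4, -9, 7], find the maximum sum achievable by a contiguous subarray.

Using Kadane's algorithm on [9, -8, -6, 4, -9, 7]:

Scanning through the array:
Position 1 (value -8): max_ending_here = 1, max_so_far = 9
Position 2 (value -6): max_ending_here = -5, max_so_far = 9
Position 3 (value 4): max_ending_here = 4, max_so_far = 9
Position 4 (value -9): max_ending_here = -5, max_so_far = 9
Position 5 (value 7): max_ending_here = 7, max_so_far = 9

Maximum subarray: [9]
Maximum sum: 9

The maximum subarray is [9] with sum 9. This subarray runs from index 0 to index 0.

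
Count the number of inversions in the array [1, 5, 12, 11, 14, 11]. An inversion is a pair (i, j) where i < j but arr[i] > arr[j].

Finding inversions in [1, 5, 12, 11, 14, 11]:

(2, 3): arr[2]=12 > arr[3]=11
(2, 5): arr[2]=12 > arr[5]=11
(4, 5): arr[4]=14 > arr[5]=11

Total inversions: 3

The array has 3 inversion(s): (2,3), (2,5), (4,5). Each pair (i,j) satisfies i < j and arr[i] > arr[j].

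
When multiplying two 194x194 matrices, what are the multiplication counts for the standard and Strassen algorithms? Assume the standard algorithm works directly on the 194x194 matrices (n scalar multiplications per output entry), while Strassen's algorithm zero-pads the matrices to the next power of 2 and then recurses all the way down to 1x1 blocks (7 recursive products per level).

Matrix multiplication for 194x194 matrices:

Strassen's algorithm requires power-of-2 dimensions. Pad 194x194 to 256x256 (next power of 2).

Standard algorithm: 194^3 = 7301384 multiplications
Strassen's algorithm: 7^(log2(256)) = 7^8 = 5764801 multiplications
Savings: 7301384 - 5764801 = 1536583 multiplications

Standard: 7301384 multiplications (194^3). Strassen: 5764801 multiplications (7^8, after padding to 256x256). Strassen reduces 8 recursive multiplications to 7 at each level.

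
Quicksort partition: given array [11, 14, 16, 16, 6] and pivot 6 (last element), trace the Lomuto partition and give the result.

Lomuto partition with pivot = 6:

Initial array: [11, 14, 16, 16, 6]

arr[0]=11 > 6: no swap
arr[1]=14 > 6: no swap
arr[2]=16 > 6: no swap
arr[3]=16 > 6: no swap

Place pivot at position 0: [6, 14, 16, 16, 11]
Pivot position: 0

After partitioning with pivot 6, the array becomes [6, 14, 16, 16, 11]. The pivot is placed at index 0. All elements to the left of the pivot are <= 6, and all elements to the right are > 6.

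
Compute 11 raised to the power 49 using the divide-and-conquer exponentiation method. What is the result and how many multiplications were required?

Computing 11^49 by squaring (build up from 11^1; each line after the first costs one multiplication):

11^1 = 11
11^2 = (11^1)^2 = 11^2 = 121
11^3 = 11 * 11^2 = 11 * 121 = 1331
11^6 = (11^3)^2 = 1331^2 = 1771561
11^12 = (11^6)^2 = 1771561^2 = 3138428376721
11^24 = (11^12)^2 = 3138428376721^2 = 9849732675807611094711841
11^48 = (11^24)^2 = 9849732675807611094711841^2 = 97017233784872162402203715694511008214034825609281
11^49 = 11 * 11^48 = 11 * 97017233784872162402203715694511008214034825609281 = 1067189571633593786424240872639621090354383081702091

Result: 1067189571633593786424240872639621090354383081702091
Multiplications needed: 7 (7 lines after 11^1)

11^49 = 1067189571633593786424240872639621090354383081702091. Using exponentiation by squaring, this requires 7 multiplications. The key idea: if the exponent is even, square the half-power; if odd, multiply by the base once.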